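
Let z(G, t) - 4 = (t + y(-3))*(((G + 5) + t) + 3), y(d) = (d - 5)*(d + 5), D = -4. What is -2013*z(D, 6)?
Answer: 193248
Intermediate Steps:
y(d) = (-5 + d)*(5 + d)
z(G, t) = 4 + (-16 + t)*(8 + G + t) (z(G, t) = 4 + (t + (-25 + (-3)²))*(((G + 5) + t) + 3) = 4 + (t + (-25 + 9))*(((5 + G) + t) + 3) = 4 + (t - 16)*((5 + G + t) + 3) = 4 + (-16 + t)*(8 + G + t))
-2013*z(D, 6) = -2013*(-124 + 6² - 16*(-4) - 8*6 - 4*6) = -2013*(-124 + 36 + 64 - 48 - 24) = -2013*(-96) = 193248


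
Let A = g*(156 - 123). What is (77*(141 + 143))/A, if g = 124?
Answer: 497/93 ≈ 5.3441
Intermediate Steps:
A = 4092 (A = 124*(156 - 123) = 124*33 = 4092)
(77*(141 + 143))/A = (77*(141 + 143))/4092 = (77*284)*(1/4092) = 21868*(1/4092) = 497/93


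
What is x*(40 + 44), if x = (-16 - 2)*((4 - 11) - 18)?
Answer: 37800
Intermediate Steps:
x = 450 (x = -18*(-7 - 18) = -18*(-25) = 450)
x*(40 + 44) = 450*(40 + 44) = 450*84 = 37800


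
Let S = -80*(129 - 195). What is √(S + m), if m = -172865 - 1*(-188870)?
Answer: 3*√2365 ≈ 145.89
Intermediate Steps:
S = 5280 (S = -80*(-66) = 5280)
m = 16005 (m = -172865 + 188870 = 16005)
√(S + m) = √(5280 + 16005) = √21285 = 3*√2365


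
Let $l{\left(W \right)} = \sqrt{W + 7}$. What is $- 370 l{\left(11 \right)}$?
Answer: $- 1110 \sqrt{2} \approx -1569.8$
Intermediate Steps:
$l{\left(W \right)} = \sqrt{7 + W}$
$- 370 l{\left(11 \right)} = - 370 \sqrt{7 + 11} = - 370 \sqrt{18} = - 370 \cdot 3 \sqrt{2} = - 1110 \sqrt{2}$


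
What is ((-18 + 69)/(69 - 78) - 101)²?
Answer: 102400/9 ≈ 11378.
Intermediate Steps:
((-18 + 69)/(69 - 78) - 101)² = (51/(-9) - 101)² = (51*(-⅑) - 101)² = (-17/3 - 101)² = (-320/3)² = 102400/9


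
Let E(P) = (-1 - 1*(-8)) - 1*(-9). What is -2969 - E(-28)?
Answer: -2985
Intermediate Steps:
E(P) = 16 (E(P) = (-1 + 8) + 9 = 7 + 9 = 16)
-2969 - E(-28) = -2969 - 1*16 = -2969 - 16 = -2985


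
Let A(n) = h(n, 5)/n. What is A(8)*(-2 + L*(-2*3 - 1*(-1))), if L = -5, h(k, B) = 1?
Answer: 23/8 ≈ 2.8750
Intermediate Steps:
A(n) = 1/n
A(8)*(-2 + L*(-2*3 - 1*(-1))) = (-2 - 5*(-2*3 - 1*(-1)))/8 = (-2 - 5*(-6 + 1))/8 = (-2 - 5*(-5))/8 = (-2 + 25)/8 = (⅛)*23 = 23/8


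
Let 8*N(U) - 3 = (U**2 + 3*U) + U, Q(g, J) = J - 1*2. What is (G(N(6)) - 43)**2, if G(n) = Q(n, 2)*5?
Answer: 1849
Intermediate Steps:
Q(g, J) = -2 + J (Q(g, J) = J - 2 = -2 + J)
N(U) = 3/8 + U/2 + U**2/8 (N(U) = 3/8 + ((U**2 + 3*U) + U)/8 = 3/8 + (U**2 + 4*U)/8 = 3/8 + (U/2 + U**2/8) = 3/8 + U/2 + U**2/8)
G(n) = 0 (G(n) = (-2 + 2)*5 = 0*5 = 0)
(G(N(6)) - 43)**2 = (0 - 43)**2 = (-43)**2 = 1849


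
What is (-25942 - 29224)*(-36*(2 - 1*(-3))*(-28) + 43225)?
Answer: -2662586990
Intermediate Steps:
(-25942 - 29224)*(-36*(2 - 1*(-3))*(-28) + 43225) = -55166*(-36*(2 + 3)*(-28) + 43225) = -55166*(-36*5*(-28) + 43225) = -55166*(-180*(-28) + 43225) = -55166*(5040 + 43225) = -55166*48265 = -2662586990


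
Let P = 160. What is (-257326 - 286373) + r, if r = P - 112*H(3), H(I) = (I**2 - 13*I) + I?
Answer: -540515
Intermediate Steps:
H(I) = I**2 - 12*I
r = 3184 (r = 160 - 336*(-12 + 3) = 160 - 336*(-9) = 160 - 112*(-27) = 160 + 3024 = 3184)
(-257326 - 286373) + r = (-257326 - 286373) + 3184 = -543699 + 3184 = -540515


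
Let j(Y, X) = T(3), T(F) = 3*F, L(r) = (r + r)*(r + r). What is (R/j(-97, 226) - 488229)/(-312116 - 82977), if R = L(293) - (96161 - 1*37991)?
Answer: 4108835/3555837 ≈ 1.1555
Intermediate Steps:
L(r) = 4*r**2 (L(r) = (2*r)*(2*r) = 4*r**2)
j(Y, X) = 9 (j(Y, X) = 3*3 = 9)
R = 285226 (R = 4*293**2 - (96161 - 1*37991) = 4*85849 - (96161 - 37991) = 343396 - 1*58170 = 343396 - 58170 = 285226)
(R/j(-97, 226) - 488229)/(-312116 - 82977) = (285226/9 - 488229)/(-312116 - 82977) = (285226*(1/9) - 488229)/(-395093) = (285226/9 - 488229)*(-1/395093) = -4108835/9*(-1/395093) = 4108835/3555837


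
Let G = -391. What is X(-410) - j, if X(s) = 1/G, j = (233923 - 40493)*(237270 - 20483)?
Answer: -16395845779311/391 ≈ -4.1933e+10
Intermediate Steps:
j = 41933109410 (j = 193430*216787 = 41933109410)
X(s) = -1/391 (X(s) = 1/(-391) = -1/391)
X(-410) - j = -1/391 - 1*41933109410 = -1/391 - 41933109410 = -16395845779311/391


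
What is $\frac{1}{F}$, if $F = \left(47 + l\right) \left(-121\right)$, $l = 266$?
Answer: $- \frac{1}{37873} \approx -2.6404 \cdot 10^{-5}$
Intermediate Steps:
$F = -37873$ ($F = \left(47 + 266\right) \left(-121\right) = 313 \left(-121\right) = -37873$)
$\frac{1}{F} = \frac{1}{-37873} = - \frac{1}{37873}$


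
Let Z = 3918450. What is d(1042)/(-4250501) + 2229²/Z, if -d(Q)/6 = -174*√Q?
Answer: 1656147/1306150 - 36*√1042/146569 ≈ 1.2600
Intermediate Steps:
d(Q) = 1044*√Q (d(Q) = -(-1044)*√Q = 1044*√Q)
d(1042)/(-4250501) + 2229²/Z = (1044*√1042)/(-4250501) + 2229²/3918450 = (1044*√1042)*(-1/4250501) + 4968441*(1/3918450) = -36*√1042/146569 + 1656147/1306150 = 1656147/1306150 - 36*√1042/146569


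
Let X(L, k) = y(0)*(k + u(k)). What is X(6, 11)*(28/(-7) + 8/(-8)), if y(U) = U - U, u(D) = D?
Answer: 0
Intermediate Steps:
y(U) = 0
X(L, k) = 0 (X(L, k) = 0*(k + k) = 0*(2*k) = 0)
X(6, 11)*(28/(-7) + 8/(-8)) = 0*(28/(-7) + 8/(-8)) = 0*(28*(-⅐) + 8*(-⅛)) = 0*(-4 - 1) = 0*(-5) = 0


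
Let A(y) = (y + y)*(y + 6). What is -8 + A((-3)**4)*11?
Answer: 155026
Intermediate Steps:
A(y) = 2*y*(6 + y) (A(y) = (2*y)*(6 + y) = 2*y*(6 + y))
-8 + A((-3)**4)*11 = -8 + (2*(-3)**4*(6 + (-3)**4))*11 = -8 + (2*81*(6 + 81))*11 = -8 + (2*81*87)*11 = -8 + 14094*11 = -8 + 155034 = 155026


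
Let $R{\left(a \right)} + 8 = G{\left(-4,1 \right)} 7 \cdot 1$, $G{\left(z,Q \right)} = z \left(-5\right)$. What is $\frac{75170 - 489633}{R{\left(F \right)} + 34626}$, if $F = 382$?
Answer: $- \frac{414463}{34758} \approx -11.924$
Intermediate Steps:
$G{\left(z,Q \right)} = - 5 z$
$R{\left(a \right)} = 132$ ($R{\left(a \right)} = -8 + \left(-5\right) \left(-4\right) 7 \cdot 1 = -8 + 20 \cdot 7 \cdot 1 = -8 + 140 \cdot 1 = -8 + 140 = 132$)
$\frac{75170 - 489633}{R{\left(F \right)} + 34626} = \frac{75170 - 489633}{132 + 34626} = - \frac{414463}{34758}$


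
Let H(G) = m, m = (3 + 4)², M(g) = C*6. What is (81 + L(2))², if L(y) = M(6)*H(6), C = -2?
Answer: 257049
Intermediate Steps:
M(g) = -12 (M(g) = -2*6 = -12)
m = 49 (m = 7² = 49)
H(G) = 49
L(y) = -588 (L(y) = -12*49 = -588)
(81 + L(2))² = (81 - 588)² = (-507)² = 257049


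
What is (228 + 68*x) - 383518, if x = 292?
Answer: -363434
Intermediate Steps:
(228 + 68*x) - 383518 = (228 + 68*292) - 383518 = (228 + 19856) - 383518 = 20084 - 383518 = -363434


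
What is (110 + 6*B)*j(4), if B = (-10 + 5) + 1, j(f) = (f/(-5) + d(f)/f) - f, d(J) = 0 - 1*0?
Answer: -2064/5 ≈ -412.80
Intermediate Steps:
d(J) = 0 (d(J) = 0 + 0 = 0)
j(f) = -6*f/5 (j(f) = (f/(-5) + 0/f) - f = (f*(-⅕) + 0) - f = (-f/5 + 0) - f = -f/5 - f = -6*f/5)
B = -4 (B = -5 + 1 = -4)
(110 + 6*B)*j(4) = (110 + 6*(-4))*(-6/5*4) = (110 - 24)*(-24/5) = 86*(-24/5) = -2064/5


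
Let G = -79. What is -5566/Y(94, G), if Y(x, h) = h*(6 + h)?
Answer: -5566/5767 ≈ -0.96515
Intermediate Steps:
-5566/Y(94, G) = -5566*(-1/(79*(6 - 79))) = -5566/((-79*(-73))) = -5566/5767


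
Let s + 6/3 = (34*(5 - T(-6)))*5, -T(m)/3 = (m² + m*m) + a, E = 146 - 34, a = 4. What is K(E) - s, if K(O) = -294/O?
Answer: -316885/8 ≈ -39611.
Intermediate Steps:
E = 112
T(m) = -12 - 6*m² (T(m) = -3*((m² + m*m) + 4) = -3*((m² + m²) + 4) = -3*(2*m² + 4) = -3*(4 + 2*m²) = -12 - 6*m²)
s = 39608 (s = -2 + (34*(5 - (-12 - 6*(-6)²)))*5 = -2 + (34*(5 - (-12 - 6*36)))*5 = -2 + (34*(5 - (-12 - 216)))*5 = -2 + (34*(5 - 1*(-228)))*5 = -2 + (34*(5 + 228))*5 = -2 + (34*233)*5 = -2 + 7922*5 = -2 + 39610 = 39608)
K(E) - s = -294/112 - 1*39608 = -294*1/112 - 39608 = -21/8 - 39608 = -316885/8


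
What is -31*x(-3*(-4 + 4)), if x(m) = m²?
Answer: 0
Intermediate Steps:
-31*x(-3*(-4 + 4)) = -31*9*(-4 + 4)² = -31*(-3*0)² = -31*0² = -31*0 = 0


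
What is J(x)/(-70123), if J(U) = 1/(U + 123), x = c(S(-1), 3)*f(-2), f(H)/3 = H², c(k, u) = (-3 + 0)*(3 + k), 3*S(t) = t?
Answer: -1/1893321 ≈ -5.2817e-7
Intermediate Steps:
S(t) = t/3
c(k, u) = -9 - 3*k (c(k, u) = -3*(3 + k) = -9 - 3*k)
f(H) = 3*H²
x = -96 (x = (-9 - (-1))*(3*(-2)²) = (-9 - 3*(-⅓))*(3*4) = (-9 + 1)*12 = -8*12 = -96)
J(U) = 1/(123 + U)
J(x)/(-70123) = 1/((123 - 96)*(-70123)) = -1/70123/27 = (1/27)*(-1/70123) = -1/1893321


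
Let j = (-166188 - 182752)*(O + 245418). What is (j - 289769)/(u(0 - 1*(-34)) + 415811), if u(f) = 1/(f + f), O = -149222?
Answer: -2282550696612/28275149 ≈ -80726.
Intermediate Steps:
u(f) = 1/(2*f)
j = -33566632240 (j = (-166188 - 182752)*(-149222 + 245418) = -348940*96196 = -33566632240)
(j - 289769)/(u(0 - 1*(-34)) + 415811) = (-33566632240 - 289769)/(1/(2*(0 - 1*(-34))) + 415811) = -33566922009/(1/(2*(0 + 34)) + 415811) = -33566922009/((1/2)/34 + 415811) = -33566922009/((1/2)*(1/34) + 415811) = -33566922009/(1/68 + 415811) = -33566922009/28275149/68 = -33566922009*68/28275149 = -2282550696612/28275149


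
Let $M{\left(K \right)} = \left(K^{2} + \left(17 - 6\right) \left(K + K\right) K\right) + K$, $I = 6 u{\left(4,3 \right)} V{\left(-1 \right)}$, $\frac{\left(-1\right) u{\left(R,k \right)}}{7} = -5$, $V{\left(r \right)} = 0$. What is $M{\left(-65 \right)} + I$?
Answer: $97110$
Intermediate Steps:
$u{\left(R,k \right)} = 35$ ($u{\left(R,k \right)} = \left(-7\right) \left(-5\right) = 35$)
$I = 0$ ($I = 6 \cdot 35 \cdot 0 = 210 \cdot 0 = 0$)
$M{\left(K \right)} = K + 23 K^{2}$ ($M{\left(K \right)} = \left(K^{2} + 11 \cdot 2 K K\right) + K = \left(K^{2} + 22 K K\right) + K = \left(K^{2} + 22 K^{2}\right) + K = 23 K^{2} + K = K + 23 K^{2}$)
$M{\left(-65 \right)} + I = - 65 \left(1 + 23 \left(-65\right)\right) + 0 = - 65 \left(1 - 1495\right) + 0 = \left(-65\right) \left(-1494\right) + 0 = 97110 + 0 = 97110$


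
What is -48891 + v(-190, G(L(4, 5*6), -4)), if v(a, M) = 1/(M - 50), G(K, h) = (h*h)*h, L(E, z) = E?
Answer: -5573575/114 ≈ -48891.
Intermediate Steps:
G(K, h) = h³ (G(K, h) = h²*h = h³)
v(a, M) = 1/(-50 + M)
-48891 + v(-190, G(L(4, 5*6), -4)) = -48891 + 1/(-50 + (-4)³) = -48891 + 1/(-50 - 64) = -48891 + 1/(-114) = -48891 - 1/114 = -5573575/114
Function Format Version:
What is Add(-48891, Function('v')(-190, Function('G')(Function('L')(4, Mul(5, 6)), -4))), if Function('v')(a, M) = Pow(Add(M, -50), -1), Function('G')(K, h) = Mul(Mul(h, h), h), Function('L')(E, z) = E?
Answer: Rational(-5573575, 114) ≈ -48891.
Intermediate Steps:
Function('G')(K, h) = Pow(h, 3) (Function('G')(K, h) = Mul(Pow(h, 2), h) = Pow(h, 3))
Function('v')(a, M) = Pow(Add(-50, M), -1)
Add(-48891, Function('v')(-190, Function('G')(Function('L')(4, Mul(5, 6)), -4))) = Add(-48891, Pow(Add(-50, Pow(-4, 3)), -1)) = Add(-48891, Pow(Add(-50, -64), -1)) = Add(-48891, Pow(-114, -1)) = Add(-48891, Rational(-1, 114)) = Rational(-5573575, 114)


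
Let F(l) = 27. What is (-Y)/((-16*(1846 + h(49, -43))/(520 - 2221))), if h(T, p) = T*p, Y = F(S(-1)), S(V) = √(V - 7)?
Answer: 5103/464 ≈ 10.998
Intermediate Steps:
S(V) = √(-7 + V)
Y = 27
(-Y)/((-16*(1846 + h(49, -43))/(520 - 2221))) = (-1*27)/((-16*(1846 + 49*(-43))/(520 - 2221))) = -27*1701/(16*(1846 - 2107)) = -27/((-(-4176)*(-1)/1701)) = -27/((-16*29/189)) = -27/(-464/189) = -27*(-189/464) = 5103/464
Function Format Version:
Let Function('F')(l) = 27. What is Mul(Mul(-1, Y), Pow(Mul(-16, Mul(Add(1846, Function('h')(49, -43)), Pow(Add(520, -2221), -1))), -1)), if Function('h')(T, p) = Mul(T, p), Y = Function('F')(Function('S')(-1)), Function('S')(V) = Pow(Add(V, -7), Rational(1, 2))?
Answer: Rational(5103, 464) ≈ 10.998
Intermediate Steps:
Function('S')(V) = Pow(Add(-7, V), Rational(1, 2))
Y = 27
Mul(Mul(-1, Y), Pow(Mul(-16, Mul(Add(1846, Function('h')(49, -43)), Pow(Add(520, -2221), -1))), -1)) = Mul(Mul(-1, 27), Pow(Mul(-16, Mul(Add(1846, Mul(49, -43)), Pow(Add(520, -2221), -1))), -1)) = Mul(-27, Pow(Mul(-16, Mul(Add(1846, -2107), Pow(-1701, -1))), -1)) = Mul(-27, Pow(Mul(-16, Mul(-261, Rational(-1, 1701))), -1)) = Mul(-27, Pow(Mul(-16, Rational(29, 189)), -1)) = Mul(-27, Pow(Rational(-464, 189), -1)) = Mul(-27, Rational(-189, 464)) = Rational(5103, 464)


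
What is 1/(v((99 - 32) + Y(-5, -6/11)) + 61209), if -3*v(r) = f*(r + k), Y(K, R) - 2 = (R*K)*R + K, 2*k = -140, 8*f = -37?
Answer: 484/29619569 ≈ 1.6341e-5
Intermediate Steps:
f = -37/8 (f = (⅛)*(-37) = -37/8 ≈ -4.6250)
k = -70 (k = (½)*(-140) = -70)
Y(K, R) = 2 + K + K*R² (Y(K, R) = 2 + ((R*K)*R + K) = 2 + ((K*R)*R + K) = 2 + (K*R² + K) = 2 + (K + K*R²) = 2 + K + K*R²)
v(r) = -1295/12 + 37*r/24 (v(r) = -(-37)*(r - 70)/24 = -(-37)*(-70 + r)/24 = -(1295/4 - 37*r/8)/3 = -1295/12 + 37*r/24)
1/(v((99 - 32) + Y(-5, -6/11)) + 61209) = 1/((-1295/12 + 37*((99 - 32) + (2 - 5 - 5*(-6/11)²))/24) + 61209) = 1/((-1295/12 + 37*(67 + (2 - 5 - 5*(-6*1/11)²))/24) + 61209) = 1/((-1295/12 + 37*(67 + (2 - 5 - 5*(-6/11)²))/24) + 61209) = 1/((-1295/12 + 37*(67 + (2 - 5 - 5*36/121))/24) + 61209) = 1/((-1295/12 + 37*(67 + (2 - 5 - 180/121))/24) + 61209) = 1/((-1295/12 + 37*(67 - 543/121)/24) + 61209) = 1/((-1295/12 + (37/24)*(7564/121)) + 61209) = 1/((-1295/12 + 69967/726) + 61209) = 1/(-5587/484 + 61209) = 1/(29619569/484) = 484/29619569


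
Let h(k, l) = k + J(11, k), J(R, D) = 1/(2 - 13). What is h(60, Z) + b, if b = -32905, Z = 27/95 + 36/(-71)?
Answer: -361296/11 ≈ -32845.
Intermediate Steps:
J(R, D) = -1/11 (J(R, D) = 1/(-11) = -1/11)
Z = -1503/6745 (Z = 27*(1/95) + 36*(-1/71) = 27/95 - 36/71 = -1503/6745 ≈ -0.22283)
h(k, l) = -1/11 + k (h(k, l) = k - 1/11 = -1/11 + k)
h(60, Z) + b = (-1/11 + 60) - 32905 = 659/11 - 32905 = -361296/11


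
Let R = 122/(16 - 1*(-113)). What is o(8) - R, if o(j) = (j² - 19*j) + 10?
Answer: -10184/129 ≈ -78.946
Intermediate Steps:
R = 122/129 (R = 122/(16 + 113) = 122/129 ≈ 0.94574)
o(j) = 10 + j² - 19*j
o(8) - R = (10 + 8² - 19*8) - 1*122/129 = (10 + 64 - 152) - 122/129 = -78 - 122/129 = -10184/129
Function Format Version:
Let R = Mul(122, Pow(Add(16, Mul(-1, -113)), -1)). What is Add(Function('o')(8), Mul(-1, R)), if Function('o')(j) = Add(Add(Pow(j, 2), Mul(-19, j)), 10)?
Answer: Rational(-10184, 129) ≈ -78.946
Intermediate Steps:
R = Rational(122, 129) (R = Mul(122, Pow(Add(16, 113), -1)) = Mul(122, Pow(129, -1)) = Mul(122, Rational(1, 129)) = Rational(122, 129) ≈ 0.94574)
Function('o')(j) = Add(10, Pow(j, 2), Mul(-19, j))
Add(Function('o')(8), Mul(-1, R)) = Add(Add(10, Pow(8, 2), Mul(-19, 8)), Mul(-1, Rational(122, 129))) = Add(Add(10, 64, -152), Rational(-122, 129)) = Add(-78, Rational(-122, 129)) = Rational(-10184, 129)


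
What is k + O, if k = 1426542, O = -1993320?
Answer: -566778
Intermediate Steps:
k + O = 1426542 - 1993320 = -566778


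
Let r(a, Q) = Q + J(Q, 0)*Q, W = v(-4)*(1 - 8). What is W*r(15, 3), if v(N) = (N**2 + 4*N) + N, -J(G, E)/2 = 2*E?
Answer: 84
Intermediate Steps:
J(G, E) = -4*E
v(N) = N**2 + 5*N
W = 28 (W = (-4*(5 - 4))*(1 - 8) = -4*1*(-7) = -4*(-7) = 28)
r(a, Q) = Q (r(a, Q) = Q + (-4*0)*Q = Q + 0*Q = Q + 0 = Q)
W*r(15, 3) = 28*3 = 84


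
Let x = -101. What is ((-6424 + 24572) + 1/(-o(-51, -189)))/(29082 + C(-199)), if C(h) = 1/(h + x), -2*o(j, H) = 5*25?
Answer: 27222024/43622995 ≈ 0.62403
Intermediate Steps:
o(j, H) = -125/2 (o(j, H) = -5*25/2 = -½*125 = -125/2)
C(h) = 1/(-101 + h) (C(h) = 1/(h - 101) = 1/(-101 + h))
((-6424 + 24572) + 1/(-o(-51, -189)))/(29082 + C(-199)) = ((-6424 + 24572) + 1/(-1*(-125/2)))/(29082 + 1/(-101 - 199)) = (18148 + 1/(125/2))/(29082 + 1/(-300)) = (18148 + 2/125)/(29082 - 1/300) = 2268502/(125*(8724599/300)) = (2268502/125)*(300/8724599) = 27222024/43622995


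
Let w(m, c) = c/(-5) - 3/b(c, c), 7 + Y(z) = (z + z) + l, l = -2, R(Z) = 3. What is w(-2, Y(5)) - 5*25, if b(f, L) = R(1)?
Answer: -631/5 ≈ -126.20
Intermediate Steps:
b(f, L) = 3
Y(z) = -9 + 2*z (Y(z) = -7 + ((z + z) - 2) = -7 + (2*z - 2) = -7 + (-2 + 2*z) = -9 + 2*z)
w(m, c) = -1 - c/5 (w(m, c) = c/(-5) - 3/3 = c*(-⅕) - 3*⅓ = -c/5 - 1 = -1 - c/5)
w(-2, Y(5)) - 5*25 = (-1 - (-9 + 2*5)/5) - 5*25 = (-1 - (-9 + 10)/5) - 125 = (-1 - ⅕*1) - 125 = (-1 - ⅕) - 125 = -6/5 - 125 = -631/5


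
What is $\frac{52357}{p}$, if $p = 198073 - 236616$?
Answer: $- \frac{52357}{38543} \approx -1.3584$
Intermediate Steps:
$p = -38543$
$\frac{52357}{p} = \frac{52357}{-38543} = 52357 \left(- \frac{1}{38543}\right) = - \frac{52357}{38543}$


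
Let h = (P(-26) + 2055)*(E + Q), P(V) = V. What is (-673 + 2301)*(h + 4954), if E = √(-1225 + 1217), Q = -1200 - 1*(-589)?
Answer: -2010197420 + 6606424*I*√2 ≈ -2.0102e+9 + 9.3429e+6*I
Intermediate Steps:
Q = -611 (Q = -1200 + 589 = -611)
E = 2*I*√2 (E = √(-8) = 2*I*√2 ≈ 2.8284*I)
h = -1239719 + 4058*I*√2 (h = (-26 + 2055)*(2*I*√2 - 611) = 2029*(-611 + 2*I*√2) = -1239719 + 4058*I*√2 ≈ -1.2397e+6 + 5738.9*I)
(-673 + 2301)*(h + 4954) = (-673 + 2301)*((-1239719 + 4058*I*√2) + 4954) = 1628*(-1234765 + 4058*I*√2) = -2010197420 + 6606424*I*√2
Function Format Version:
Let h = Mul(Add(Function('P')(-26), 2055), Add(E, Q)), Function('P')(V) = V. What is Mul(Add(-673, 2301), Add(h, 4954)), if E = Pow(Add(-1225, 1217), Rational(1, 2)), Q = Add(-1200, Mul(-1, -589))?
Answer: Add(-2010197420, Mul(6606424, I, Pow(2, Rational(1, 2)))) ≈ Add(-2.0102e+9, Mul(9.3429e+6, I))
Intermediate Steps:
Q = -611 (Q = Add(-1200, 589) = -611)
E = Mul(2, I, Pow(2, Rational(1, 2))) (E = Pow(-8, Rational(1, 2)) = Mul(2, I, Pow(2, Rational(1, 2))) ≈ Mul(2.8284, I))
h = Add(-1239719, Mul(4058, I, Pow(2, Rational(1, 2)))) (h = Mul(Add(-26, 2055), Add(Mul(2, I, Pow(2, Rational(1, 2))), -611)) = Mul(2029, Add(-611, Mul(2, I, Pow(2, Rational(1, 2))))) = Add(-1239719, Mul(4058, I, Pow(2, Rational(1, 2)))) ≈ Add(-1.2397e+6, Mul(5738.9, I)))
Mul(Add(-673, 2301), Add(h, 4954)) = Mul(Add(-673, 2301), Add(Add(-1239719, Mul(4058, I, Pow(2, Rational(1, 2)))), 4954)) = Mul(1628, Add(-1234765, Mul(4058, I, Pow(2, Rational(1, 2))))) = Add(-2010197420, Mul(6606424, I, Pow(2, Rational(1, 2))))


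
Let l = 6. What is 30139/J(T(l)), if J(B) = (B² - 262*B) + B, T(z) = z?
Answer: -30139/1530 ≈ -19.699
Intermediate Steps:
J(B) = B² - 261*B
30139/J(T(l)) = 30139/((6*(-261 + 6))) = 30139/((6*(-255))) = 30139/(-1530) = 30139*(-1/1530) = -30139/1530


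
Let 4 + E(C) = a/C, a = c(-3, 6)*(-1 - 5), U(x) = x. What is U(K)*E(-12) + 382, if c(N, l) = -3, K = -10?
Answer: 437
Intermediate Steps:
a = 18 (a = -3*(-1 - 5) = -3*(-6) = 18)
E(C) = -4 + 18/C
U(K)*E(-12) + 382 = -10*(-4 + 18/(-12)) + 382 = -10*(-4 + 18*(-1/12)) + 382 = -10*(-4 - 3/2) + 382 = -10*(-11/2) + 382 = 55 + 382 = 437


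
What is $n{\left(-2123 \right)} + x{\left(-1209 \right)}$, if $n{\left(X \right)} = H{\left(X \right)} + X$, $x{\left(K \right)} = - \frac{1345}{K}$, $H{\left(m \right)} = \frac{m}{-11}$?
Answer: $- \frac{2332025}{1209} \approx -1928.9$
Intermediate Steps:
$H{\left(m \right)} = - \frac{m}{11}$ ($H{\left(m \right)} = m \left(- \frac{1}{11}\right) = - \frac{m}{11}$)
$n{\left(X \right)} = \frac{10 X}{11}$ ($n{\left(X \right)} = - \frac{X}{11} + X = \frac{10 X}{11}$)
$n{\left(-2123 \right)} + x{\left(-1209 \right)} = \frac{10}{11} \left(-2123\right) - \frac{1345}{-1209} = -1930 - - \frac{1345}{1209} = -1930 + \frac{1345}{1209} = - \frac{2332025}{1209}$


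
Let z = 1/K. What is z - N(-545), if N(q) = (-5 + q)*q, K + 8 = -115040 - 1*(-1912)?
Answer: -33912516001/113136 ≈ -2.9975e+5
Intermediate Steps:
K = -113136 (K = -8 + (-115040 - 1*(-1912)) = -8 + (-115040 + 1912) = -8 - 113128 = -113136)
z = -1/113136 (z = 1/(-113136) = -1/113136 ≈ -8.8389e-6)
N(q) = q*(-5 + q)
z - N(-545) = -1/113136 - (-545)*(-5 - 545) = -1/113136 - (-545)*(-550) = -1/113136 - 1*299750 = -1/113136 - 299750 = -33912516001/113136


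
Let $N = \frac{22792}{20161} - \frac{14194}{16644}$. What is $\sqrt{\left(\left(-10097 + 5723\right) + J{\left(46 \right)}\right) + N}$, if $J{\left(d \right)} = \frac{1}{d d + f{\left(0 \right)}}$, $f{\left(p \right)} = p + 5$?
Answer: $\frac{i \sqrt{61541708379581693722164342}}{118620348294} \approx 66.134 i$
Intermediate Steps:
$f{\left(p \right)} = 5 + p$
$J{\left(d \right)} = \frac{1}{5 + d^{2}}$ ($J{\left(d \right)} = \frac{1}{d d + \left(5 + 0\right)} = \frac{1}{d^{2} + 5} = \frac{1}{5 + d^{2}}$)
$N = \frac{46592407}{167779842}$ ($N = 22792 \cdot \frac{1}{20161} - \frac{7097}{8322} = \frac{22792}{20161} - \frac{7097}{8322} = \frac{46592407}{167779842} \approx 0.2777$)
$\sqrt{\left(\left(-10097 + 5723\right) + J{\left(46 \right)}\right) + N} = \sqrt{\left(\left(-10097 + 5723\right) + \frac{1}{5 + 46^{2}}\right) + \frac{46592407}{167779842}} = \sqrt{\left(-4374 + \frac{1}{5 + 2116}\right) + \frac{46592407}{167779842}} = \sqrt{\left(-4374 + \frac{1}{2121}\right) + \frac{46592407}{167779842}} = \sqrt{- \frac{9277253}{2121} + \frac{46592407}{167779842}} = \sqrt{- \frac{518812406679593}{118620348294}} = \frac{i \sqrt{61541708379581693722164342}}{118620348294}$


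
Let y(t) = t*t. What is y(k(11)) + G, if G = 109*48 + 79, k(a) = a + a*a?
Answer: 22735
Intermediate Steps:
k(a) = a + a²
y(t) = t²
G = 5311 (G = 5232 + 79 = 5311)
y(k(11)) + G = (11*(1 + 11))² + 5311 = (11*12)² + 5311 = 132² + 5311 = 17424 + 5311 = 22735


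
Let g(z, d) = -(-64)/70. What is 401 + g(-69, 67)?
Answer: 14067/35 ≈ 401.91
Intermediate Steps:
g(z, d) = 32/35 (g(z, d) = -(-64)/70 = -1*(-32/35) = 32/35)
401 + g(-69, 67) = 401 + 32/35 = 14067/35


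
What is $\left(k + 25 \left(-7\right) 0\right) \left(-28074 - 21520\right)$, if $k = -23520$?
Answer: $1166450880$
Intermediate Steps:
$\left(k + 25 \left(-7\right) 0\right) \left(-28074 - 21520\right) = \left(-23520 + 25 \left(-7\right) 0\right) \left(-28074 - 21520\right) = \left(-23520 - 0\right) \left(-49594\right) = \left(-23520 + 0\right) \left(-49594\right) = \left(-23520\right) \left(-49594\right) = 1166450880$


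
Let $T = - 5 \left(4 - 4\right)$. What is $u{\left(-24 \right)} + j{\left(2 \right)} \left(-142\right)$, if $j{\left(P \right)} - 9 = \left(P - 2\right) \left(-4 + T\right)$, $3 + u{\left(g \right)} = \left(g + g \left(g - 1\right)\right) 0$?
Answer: $-1281$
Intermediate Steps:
$T = 0$ ($T = \left(-5\right) 0 = 0$)
$u{\left(g \right)} = -3$ ($u{\left(g \right)} = -3 + \left(g + g \left(g - 1\right)\right) 0 = -3 + \left(g + g \left(-1 + g\right)\right) 0 = -3 + 0 = -3$)
$j{\left(P \right)} = 17 - 4 P$ ($j{\left(P \right)} = 9 + \left(P - 2\right) \left(-4 + 0\right) = 9 + \left(-2 + P\right) \left(-4\right) = 9 - \left(-8 + 4 P\right) = 17 - 4 P$)
$u{\left(-24 \right)} + j{\left(2 \right)} \left(-142\right) = -3 + \left(17 - 8\right) \left(-142\right) = -3 + 9 \left(-142\right) = -3 - 1278 = -1281$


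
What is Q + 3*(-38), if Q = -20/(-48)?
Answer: -1363/12 ≈ -113.58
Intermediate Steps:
Q = 5/12 (Q = -20*(-1/48) = 5/12 ≈ 0.41667)
Q + 3*(-38) = 5/12 + 3*(-38) = 5/12 - 114 = -1363/12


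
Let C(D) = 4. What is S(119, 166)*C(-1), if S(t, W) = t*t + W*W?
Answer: 166868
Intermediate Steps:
S(t, W) = W² + t² (S(t, W) = t² + W² = W² + t²)
S(119, 166)*C(-1) = (166² + 119²)*4 = (27556 + 14161)*4 = 41717*4 = 166868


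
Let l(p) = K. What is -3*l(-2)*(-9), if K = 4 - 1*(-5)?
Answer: 243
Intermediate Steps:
K = 9 (K = 4 + 5 = 9)
l(p) = 9
-3*l(-2)*(-9) = -3*9*(-9) = -27*(-9) = 243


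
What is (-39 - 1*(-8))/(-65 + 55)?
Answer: 31/10 ≈ 3.1000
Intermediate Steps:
(-39 - 1*(-8))/(-65 + 55) = (-39 + 8)/(-10) = -⅒*(-31) = 31/10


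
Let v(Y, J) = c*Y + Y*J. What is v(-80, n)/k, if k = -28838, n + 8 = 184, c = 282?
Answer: 18320/14419 ≈ 1.2705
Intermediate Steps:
n = 176 (n = -8 + 184 = 176)
v(Y, J) = 282*Y + J*Y (v(Y, J) = 282*Y + Y*J = 282*Y + J*Y)
v(-80, n)/k = -80*(282 + 176)/(-28838) = -80*458*(-1/28838) = -36640*(-1/28838) = 18320/14419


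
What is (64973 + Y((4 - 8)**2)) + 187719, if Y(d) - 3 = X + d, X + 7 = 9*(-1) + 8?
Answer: 252703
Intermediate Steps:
X = -8 (X = -7 + (9*(-1) + 8) = -7 + (-9 + 8) = -7 - 1 = -8)
Y(d) = -5 + d (Y(d) = 3 + (-8 + d) = -5 + d)
(64973 + Y((4 - 8)**2)) + 187719 = (64973 + (-5 + (4 - 8)**2)) + 187719 = (64973 + (-5 + (-4)**2)) + 187719 = (64973 + (-5 + 16)) + 187719 = (64973 + 11) + 187719 = 64984 + 187719 = 252703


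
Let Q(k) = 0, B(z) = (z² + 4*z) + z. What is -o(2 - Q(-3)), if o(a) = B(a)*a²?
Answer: -56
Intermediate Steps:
B(z) = z² + 5*z
o(a) = a³*(5 + a) (o(a) = (a*(5 + a))*a² = a³*(5 + a))
-o(2 - Q(-3)) = -(2 - 1*0)³*(5 + (2 - 1*0)) = -(2 + 0)³*(5 + (2 + 0)) = -2³*(5 + 2) = -8*7 = -1*56 = -56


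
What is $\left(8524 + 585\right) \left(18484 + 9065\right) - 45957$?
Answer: $250897884$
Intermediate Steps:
$\left(8524 + 585\right) \left(18484 + 9065\right) - 45957 = 9109 \cdot 27549 - 45957 = 250943841 - 45957 = 250897884$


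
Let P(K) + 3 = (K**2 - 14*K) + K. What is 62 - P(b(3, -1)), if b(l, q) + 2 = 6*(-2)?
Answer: -313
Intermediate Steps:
b(l, q) = -14 (b(l, q) = -2 + 6*(-2) = -2 - 12 = -14)
P(K) = -3 + K**2 - 13*K (P(K) = -3 + ((K**2 - 14*K) + K) = -3 + (K**2 - 13*K) = -3 + K**2 - 13*K)
62 - P(b(3, -1)) = 62 - (-3 + (-14)**2 - 13*(-14)) = 62 - (-3 + 196 + 182) = 62 - 1*375 = 62 - 375 = -313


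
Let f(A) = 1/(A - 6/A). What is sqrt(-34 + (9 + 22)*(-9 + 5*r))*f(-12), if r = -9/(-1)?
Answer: -2*sqrt(1082)/23 ≈ -2.8603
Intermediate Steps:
r = 9 (r = -9*(-1) = 9)
sqrt(-34 + (9 + 22)*(-9 + 5*r))*f(-12) = sqrt(-34 + (9 + 22)*(-9 + 5*9))*(-12/(-6 + (-12)**2)) = sqrt(-34 + 31*(-9 + 45))*(-12/(-6 + 144)) = sqrt(-34 + 31*36)*(-12/138) = sqrt(-34 + 1116)*(-12*1/138) = sqrt(1082)*(-2/23) = -2*sqrt(1082)/23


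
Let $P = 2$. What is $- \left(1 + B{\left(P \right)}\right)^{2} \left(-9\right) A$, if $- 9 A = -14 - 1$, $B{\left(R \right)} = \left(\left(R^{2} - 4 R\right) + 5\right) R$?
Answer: $135$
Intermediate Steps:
$B{\left(R \right)} = R \left(5 + R^{2} - 4 R\right)$ ($B{\left(R \right)} = \left(5 + R^{2} - 4 R\right) R = R \left(5 + R^{2} - 4 R\right)$)
$A = \frac{5}{3}$ ($A = - \frac{-14 - 1}{9} = \left(- \frac{1}{9}\right) \left(-15\right) = \frac{5}{3} \approx 1.6667$)
$- \left(1 + B{\left(P \right)}\right)^{2} \left(-9\right) A = - \frac{\left(1 + 2 \left(5 + 2^{2} - 8\right)\right)^{2} \left(-9\right) 5}{3} = - \frac{\left(1 + 2 \left(5 + 4 - 8\right)\right)^{2} \left(-9\right) 5}{3} = - \frac{\left(1 + 2 \cdot 1\right)^{2} \left(-9\right) 5}{3} = - \frac{\left(1 + 2\right)^{2} \left(-9\right) 5}{3} = - \frac{3^{2} \left(-9\right) 5}{3} = - \frac{9 \left(-9\right) 5}{3} = - \frac{\left(-81\right) 5}{3} = \left(-1\right) \left(-135\right) = 135$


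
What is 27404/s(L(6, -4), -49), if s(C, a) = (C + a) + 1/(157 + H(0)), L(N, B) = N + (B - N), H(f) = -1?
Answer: -4275024/8267 ≈ -517.12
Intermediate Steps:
L(N, B) = B
s(C, a) = 1/156 + C + a (s(C, a) = (C + a) + 1/(157 - 1) = (C + a) + 1/156 = 1/156 + C + a)
27404/s(L(6, -4), -49) = 27404/(1/156 - 4 - 49) = 27404/(-8267/156) = 27404*(-156/8267) = -4275024/8267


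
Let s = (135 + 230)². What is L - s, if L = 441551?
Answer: 308326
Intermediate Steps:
s = 133225 (s = 365² = 133225)
L - s = 441551 - 1*133225 = 441551 - 133225 = 308326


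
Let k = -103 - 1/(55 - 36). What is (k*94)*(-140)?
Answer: 25767280/19 ≈ 1.3562e+6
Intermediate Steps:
k = -1958/19 (k = -103 - 1/19 = -1958/19 ≈ -103.05)
(k*94)*(-140) = -1958/19*94*(-140) = -184052/19*(-140) = 25767280/19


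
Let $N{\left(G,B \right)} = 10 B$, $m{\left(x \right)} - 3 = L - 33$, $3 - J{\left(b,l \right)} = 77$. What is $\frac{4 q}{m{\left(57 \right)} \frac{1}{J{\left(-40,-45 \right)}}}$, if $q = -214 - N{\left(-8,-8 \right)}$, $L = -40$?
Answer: $- \frac{19832}{35} \approx -566.63$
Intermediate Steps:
$J{\left(b,l \right)} = -74$ ($J{\left(b,l \right)} = 3 - 77 = -74$)
$m{\left(x \right)} = -70$ ($m{\left(x \right)} = 3 - 73 = -70$)
$q = -134$ ($q = -214 - 10 \left(-8\right) = -214 - -80 = -214 + 80 = -134$)
$\frac{4 q}{m{\left(57 \right)} \frac{1}{J{\left(-40,-45 \right)}}} = \frac{4 \left(-134\right)}{\left(-70\right) \frac{1}{-74}} = - \frac{536}{\left(-70\right) \left(- \frac{1}{74}\right)} = - \frac{536}{\frac{35}{37}} = \left(-536\right) \frac{37}{35} = - \frac{19832}{35}$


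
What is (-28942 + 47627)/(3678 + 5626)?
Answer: 18685/9304 ≈ 2.0083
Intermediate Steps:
(-28942 + 47627)/(3678 + 5626) = 18685/9304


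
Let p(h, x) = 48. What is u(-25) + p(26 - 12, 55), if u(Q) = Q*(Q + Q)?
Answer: 1298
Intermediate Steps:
u(Q) = 2*Q**2 (u(Q) = Q*(2*Q) = 2*Q**2)
u(-25) + p(26 - 12, 55) = 2*(-25)**2 + 48 = 2*625 + 48 = 1250 + 48 = 1298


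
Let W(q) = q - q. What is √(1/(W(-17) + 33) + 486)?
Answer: √529287/33 ≈ 22.046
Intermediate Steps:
W(q) = 0
√(1/(W(-17) + 33) + 486) = √(1/(0 + 33) + 486) = √(1/33 + 486) = √(16039/33) = √529287/33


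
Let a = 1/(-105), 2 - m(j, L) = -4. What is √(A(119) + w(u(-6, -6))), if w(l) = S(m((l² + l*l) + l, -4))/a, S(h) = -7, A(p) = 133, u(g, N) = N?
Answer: 2*√217 ≈ 29.462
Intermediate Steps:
m(j, L) = 6 (m(j, L) = 2 - 1*(-4) = 2 + 4 = 6)
a = -1/105 ≈ -0.0095238
w(l) = 735 (w(l) = -7/(-1/105) = -7*(-105) = 735)
√(A(119) + w(u(-6, -6))) = √(133 + 735) = √868 = 2*√217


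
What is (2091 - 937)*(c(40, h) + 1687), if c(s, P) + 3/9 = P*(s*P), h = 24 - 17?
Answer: 12624760/3 ≈ 4.2083e+6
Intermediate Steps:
h = 7
c(s, P) = -⅓ + s*P² (c(s, P) = -⅓ + P*(s*P) = -⅓ + P*(P*s) = -⅓ + s*P²)
(2091 - 937)*(c(40, h) + 1687) = (2091 - 937)*((-⅓ + 40*7²) + 1687) = 1154*((-⅓ + 40*49) + 1687) = 1154*((-⅓ + 1960) + 1687) = 1154*(5879/3 + 1687) = 1154*(10940/3) = 12624760/3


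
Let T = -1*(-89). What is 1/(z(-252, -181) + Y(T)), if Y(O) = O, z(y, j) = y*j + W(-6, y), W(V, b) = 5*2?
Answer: 1/45711 ≈ 2.1877e-5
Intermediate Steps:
W(V, b) = 10
z(y, j) = 10 + j*y (z(y, j) = y*j + 10 = j*y + 10 = 10 + j*y)
T = 89
1/(z(-252, -181) + Y(T)) = 1/((10 - 181*(-252)) + 89) = 1/((10 + 45612) + 89) = 1/(45622 + 89) = 1/45711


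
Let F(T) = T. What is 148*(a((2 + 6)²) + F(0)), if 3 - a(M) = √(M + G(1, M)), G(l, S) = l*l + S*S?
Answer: 444 - 148*√4161 ≈ -9102.9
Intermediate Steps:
G(l, S) = S² + l² (G(l, S) = l² + S² = S² + l²)
a(M) = 3 - √(1 + M + M²) (a(M) = 3 - √(M + (M² + 1²)) = 3 - √(M + (M² + 1)) = 3 - √(M + (1 + M²)) = 3 - √(1 + M + M²))
148*(a((2 + 6)²) + F(0)) = 148*((3 - √(1 + (2 + 6)² + ((2 + 6)²)²)) + 0) = 148*((3 - √(1 + 8² + (8²)²)) + 0) = 148*((3 - √(1 + 64 + 64²)) + 0) = 148*((3 - √(1 + 64 + 4096)) + 0) = 148*((3 - √4161) + 0) = 148*(3 - √4161) = 444 - 148*√4161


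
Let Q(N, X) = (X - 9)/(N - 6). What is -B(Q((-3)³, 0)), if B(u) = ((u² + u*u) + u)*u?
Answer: -153/1331 ≈ -0.11495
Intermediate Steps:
Q(N, X) = (-9 + X)/(-6 + N)
B(u) = u*(u + 2*u²) (B(u) = ((u² + u²) + u)*u = (2*u² + u)*u = (u + 2*u²)*u = u*(u + 2*u²))
-B(Q((-3)³, 0)) = -((-9 + 0)/(-6 + (-3)³))²*(1 + 2*((-9 + 0)/(-6 + (-3)³))) = -(-9/(-6 - 27))²*(1 + 2*(-9/(-6 - 27))) = -(-9/(-33))²*(1 + 2*(-9/(-33))) = -(-1/33*(-9))²*(1 + 2*(-1/33*(-9))) = -(3/11)²*(1 + 2*(3/11)) = -9*(1 + 6/11)/121 = -9*17/(121*11) = -1*153/1331 = -153/1331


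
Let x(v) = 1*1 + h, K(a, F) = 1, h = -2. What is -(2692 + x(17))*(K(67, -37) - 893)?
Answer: 2400372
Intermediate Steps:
x(v) = -1 (x(v) = 1*1 - 2 = 1 - 2 = -1)
-(2692 + x(17))*(K(67, -37) - 893) = -(2692 - 1)*(1 - 893) = -2691*(-892) = -1*(-2400372) = 2400372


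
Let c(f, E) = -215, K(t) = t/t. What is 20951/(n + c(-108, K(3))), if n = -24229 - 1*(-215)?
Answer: -20951/24229 ≈ -0.86471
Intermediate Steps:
K(t) = 1
n = -24014 (n = -24229 + 215 = -24014)
20951/(n + c(-108, K(3))) = 20951/(-24014 - 215) = 20951/(-24229) = 20951*(-1/24229) = -20951/24229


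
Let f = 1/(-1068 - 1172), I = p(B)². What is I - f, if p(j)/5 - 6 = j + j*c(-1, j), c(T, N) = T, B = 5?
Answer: 2016001/2240 ≈ 900.00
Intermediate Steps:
p(j) = 30 (p(j) = 30 + 5*(j + j*(-1)) = 30 + 5*(j - j) = 30 + 5*0 = 30 + 0 = 30)
I = 900 (I = 30² = 900)
f = -1/2240 (f = 1/(-2240) = -1/2240 ≈ -0.00044643)
I - f = 900 - 1*(-1/2240) = 900 + 1/2240 = 2016001/2240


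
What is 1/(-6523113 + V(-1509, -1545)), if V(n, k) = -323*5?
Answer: -1/6524728 ≈ -1.5326e-7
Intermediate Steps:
V(n, k) = -1615
1/(-6523113 + V(-1509, -1545)) = 1/(-6523113 - 1615) = 1/(-6524728) = -1/6524728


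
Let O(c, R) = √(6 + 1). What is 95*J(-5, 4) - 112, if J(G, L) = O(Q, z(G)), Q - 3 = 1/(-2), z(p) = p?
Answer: -112 + 95*√7 ≈ 139.35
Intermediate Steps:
Q = 5/2 (Q = 3 + 1/(-2) = 3 - ½ = 5/2 ≈ 2.5000)
O(c, R) = √7
J(G, L) = √7
95*J(-5, 4) - 112 = 95*√7 - 112 = -112 + 95*√7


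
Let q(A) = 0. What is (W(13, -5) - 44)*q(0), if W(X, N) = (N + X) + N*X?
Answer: 0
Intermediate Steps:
W(X, N) = N + X + N*X
(W(13, -5) - 44)*q(0) = ((-5 + 13 - 5*13) - 44)*0 = ((-5 + 13 - 65) - 44)*0 = (-57 - 44)*0 = -101*0 = 0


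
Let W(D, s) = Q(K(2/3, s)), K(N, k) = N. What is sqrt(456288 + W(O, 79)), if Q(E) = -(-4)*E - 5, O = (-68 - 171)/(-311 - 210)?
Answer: sqrt(4106571)/3 ≈ 675.49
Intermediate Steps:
O = 239/521 (O = -239/(-521) = -239*(-1/521) = 239/521 ≈ 0.45873)
Q(E) = -5 + 4*E (Q(E) = 4*E - 5 = -5 + 4*E)
W(D, s) = -7/3 (W(D, s) = -5 + 4*(2/3) = -5 + 8/3 = -7/3)
sqrt(456288 + W(O, 79)) = sqrt(456288 - 7/3) = sqrt(1368857/3) = sqrt(4106571)/3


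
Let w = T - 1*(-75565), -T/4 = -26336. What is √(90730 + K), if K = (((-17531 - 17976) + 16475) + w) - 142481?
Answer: √110126 ≈ 331.85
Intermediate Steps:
T = 105344 (T = -4*(-26336) = 105344)
w = 180909 (w = 105344 - 1*(-75565) = 105344 + 75565 = 180909)
K = 19396 (K = (((-17531 - 17976) + 16475) + 180909) - 142481 = ((-35507 + 16475) + 180909) - 142481 = (-19032 + 180909) - 142481 = 161877 - 142481 = 19396)
√(90730 + K) = √(90730 + 19396) = √110126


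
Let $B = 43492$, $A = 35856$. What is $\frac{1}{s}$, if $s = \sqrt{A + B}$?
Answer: $\frac{\sqrt{19837}}{39674} \approx 0.00355$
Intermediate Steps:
$s = 2 \sqrt{19837}$ ($s = \sqrt{35856 + 43492} = \sqrt{79348} = 2 \sqrt{19837} \approx 281.69$)
$\frac{1}{s} = \frac{1}{2 \sqrt{19837}} = \frac{\sqrt{19837}}{39674}$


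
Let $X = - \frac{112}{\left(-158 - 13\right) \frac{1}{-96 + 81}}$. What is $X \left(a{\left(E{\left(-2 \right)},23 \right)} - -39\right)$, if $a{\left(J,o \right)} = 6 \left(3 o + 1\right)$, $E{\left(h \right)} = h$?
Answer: $- \frac{85680}{19} \approx -4509.5$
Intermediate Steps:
$a{\left(J,o \right)} = 6 + 18 o$ ($a{\left(J,o \right)} = 6 \left(1 + 3 o\right) = 6 + 18 o$)
$X = - \frac{560}{57}$ ($X = - \frac{112}{\left(-171\right) \frac{1}{-15}} = - \frac{112}{\left(-171\right) \left(- \frac{1}{15}\right)} = - \frac{112}{\frac{57}{5}} = \left(-112\right) \frac{5}{57} = - \frac{560}{57} \approx -9.8246$)
$X \left(a{\left(E{\left(-2 \right)},23 \right)} - -39\right) = - \frac{560 \left(\left(6 + 18 \cdot 23\right) - -39\right)}{57} = - \frac{560 \left(\left(6 + 414\right) + 39\right)}{57} = - \frac{560 \left(420 + 39\right)}{57} = \left(- \frac{560}{57}\right) 459 = - \frac{85680}{19}$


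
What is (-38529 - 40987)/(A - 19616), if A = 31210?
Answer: -39758/5797 ≈ -6.8584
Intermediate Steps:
(-38529 - 40987)/(A - 19616) = (-38529 - 40987)/(31210 - 19616) = -79516/11594 = -79516*1/11594 = -39758/5797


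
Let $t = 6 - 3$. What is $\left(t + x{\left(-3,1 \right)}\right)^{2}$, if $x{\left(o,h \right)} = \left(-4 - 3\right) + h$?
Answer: $9$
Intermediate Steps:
$t = 3$
$x{\left(o,h \right)} = -7 + h$
$\left(t + x{\left(-3,1 \right)}\right)^{2} = \left(3 + \left(-7 + 1\right)\right)^{2} = \left(3 - 6\right)^{2} = \left(-3\right)^{2} = 9$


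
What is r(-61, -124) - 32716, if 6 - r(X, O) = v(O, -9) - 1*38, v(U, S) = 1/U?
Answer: -4051327/124 ≈ -32672.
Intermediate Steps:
r(X, O) = 44 - 1/O (r(X, O) = 6 - (1/O - 1*38) = 6 - (1/O - 38) = 6 - (-38 + 1/O) = 6 + (38 - 1/O) = 44 - 1/O)
r(-61, -124) - 32716 = (44 - 1/(-124)) - 32716 = (44 - 1*(-1/124)) - 32716 = (44 + 1/124) - 32716 = 5457/124 - 32716 = -4051327/124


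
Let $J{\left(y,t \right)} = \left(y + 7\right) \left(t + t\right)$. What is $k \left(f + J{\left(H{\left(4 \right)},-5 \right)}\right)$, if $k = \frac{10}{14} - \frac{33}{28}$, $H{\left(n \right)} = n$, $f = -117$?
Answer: $\frac{2951}{28} \approx 105.39$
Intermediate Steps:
$J{\left(y,t \right)} = 2 t \left(7 + y\right)$ ($J{\left(y,t \right)} = \left(7 + y\right) 2 t = 2 t \left(7 + y\right)$)
$k = - \frac{13}{28}$ ($k = 10 \cdot \frac{1}{14} - \frac{33}{28} = \frac{5}{7} - \frac{33}{28} = - \frac{13}{28} \approx -0.46429$)
$k \left(f + J{\left(H{\left(4 \right)},-5 \right)}\right) = - \frac{13 \left(-117 + 2 \left(-5\right) \left(7 + 4\right)\right)}{28} = - \frac{13 \left(-117 + 2 \left(-5\right) 11\right)}{28} = - \frac{13 \left(-117 - 110\right)}{28} = \left(- \frac{13}{28}\right) \left(-227\right) = \frac{2951}{28}$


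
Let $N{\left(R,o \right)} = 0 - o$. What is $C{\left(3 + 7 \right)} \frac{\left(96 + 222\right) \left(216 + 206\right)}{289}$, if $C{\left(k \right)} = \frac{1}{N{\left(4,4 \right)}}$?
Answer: $- \frac{33549}{289} \approx -116.09$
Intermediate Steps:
$N{\left(R,o \right)} = - o$
$C{\left(k \right)} = - \frac{1}{4}$ ($C{\left(k \right)} = \frac{1}{\left(-1\right) 4} = \frac{1}{-4} = - \frac{1}{4}$)
$C{\left(3 + 7 \right)} \frac{\left(96 + 222\right) \left(216 + 206\right)}{289} = - \frac{\left(96 + 222\right) \left(216 + 206\right) \frac{1}{289}}{4} = - \frac{318 \cdot 422 \cdot \frac{1}{289}}{4} = - \frac{134196 \cdot \frac{1}{289}}{4} = \left(- \frac{1}{4}\right) \frac{134196}{289} = - \frac{33549}{289}$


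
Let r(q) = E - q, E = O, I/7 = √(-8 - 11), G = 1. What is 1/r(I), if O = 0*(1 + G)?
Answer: I*√19/133 ≈ 0.032774*I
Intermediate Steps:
I = 7*I*√19 (I = 7*√(-8 - 11) = 7*√(-19) = 7*(I*√19) = 7*I*√19 ≈ 30.512*I)
O = 0 (O = 0*(1 + 1) = 0*2 = 0)
E = 0
r(q) = -q (r(q) = 0 - q = -q)
1/r(I) = 1/(-7*I*√19) = I*√19/133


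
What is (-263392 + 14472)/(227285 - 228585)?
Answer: 12446/65 ≈ 191.48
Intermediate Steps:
(-263392 + 14472)/(227285 - 228585) = -248920/(-1300) = -248920*(-1/1300) = 12446/65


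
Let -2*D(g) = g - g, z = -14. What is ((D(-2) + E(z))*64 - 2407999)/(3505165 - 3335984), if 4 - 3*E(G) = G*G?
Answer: -2412095/169181 ≈ -14.257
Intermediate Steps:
D(g) = 0 (D(g) = -(g - g)/2 = -½*0 = 0)
E(G) = 4/3 - G²/3 (E(G) = 4/3 - G*G/3 = 4/3 - G²/3)
((D(-2) + E(z))*64 - 2407999)/(3505165 - 3335984) = ((0 + (4/3 - ⅓*(-14)²))*64 - 2407999)/(3505165 - 3335984) = ((0 + (4/3 - ⅓*196))*64 - 2407999)/169181 = ((0 + (4/3 - 196/3))*64 - 2407999)*(1/169181) = ((0 - 64)*64 - 2407999)*(1/169181) = (-64*64 - 2407999)*(1/169181) = (-4096 - 2407999)*(1/169181) = -2412095*1/169181 = -2412095/169181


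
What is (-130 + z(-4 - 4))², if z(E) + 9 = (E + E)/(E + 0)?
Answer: 18769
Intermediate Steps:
z(E) = -7 (z(E) = -9 + (E + E)/(E + 0) = -9 + (2*E)/E = -9 + 2 = -7)
(-130 + z(-4 - 4))² = (-130 - 7)² = (-137)² = 18769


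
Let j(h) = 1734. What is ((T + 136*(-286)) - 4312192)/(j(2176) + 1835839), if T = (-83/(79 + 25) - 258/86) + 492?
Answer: -452462379/191107592 ≈ -2.3676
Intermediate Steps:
T = 50773/104 (T = (-83/104 - 258*1/86) + 492 = (-83*1/104 - 3) + 492 = (-83/104 - 3) + 492 = -395/104 + 492 = 50773/104 ≈ 488.20)
((T + 136*(-286)) - 4312192)/(j(2176) + 1835839) = ((50773/104 + 136*(-286)) - 4312192)/(1734 + 1835839) = ((50773/104 - 38896) - 4312192)/1837573 = (-3994411/104 - 4312192)*(1/1837573) = -452462379/104*1/1837573 = -452462379/191107592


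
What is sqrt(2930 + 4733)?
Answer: sqrt(7663) ≈ 87.539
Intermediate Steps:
sqrt(2930 + 4733) = sqrt(7663)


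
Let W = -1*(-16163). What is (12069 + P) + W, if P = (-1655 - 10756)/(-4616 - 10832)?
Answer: 436140347/15448 ≈ 28233.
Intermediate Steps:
W = 16163
P = 12411/15448 (P = -12411/(-15448) = -12411*(-1/15448) = 12411/15448 ≈ 0.80340)
(12069 + P) + W = (12069 + 12411/15448) + 16163 = 186454323/15448 + 16163 = 436140347/15448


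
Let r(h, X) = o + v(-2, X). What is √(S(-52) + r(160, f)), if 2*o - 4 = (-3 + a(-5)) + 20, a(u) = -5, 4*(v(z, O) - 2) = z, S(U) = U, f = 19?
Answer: I*√170/2 ≈ 6.5192*I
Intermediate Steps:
v(z, O) = 2 + z/4
o = 8 (o = 2 + ((-3 - 5) + 20)/2 = 2 + (-8 + 20)/2 = 2 + (½)*12 = 2 + 6 = 8)
r(h, X) = 19/2 (r(h, X) = 8 + (2 + (¼)*(-2)) = 8 + (2 - ½) = 8 + 3/2 = 19/2)
√(S(-52) + r(160, f)) = √(-52 + 19/2) = √(-85/2) = I*√170/2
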